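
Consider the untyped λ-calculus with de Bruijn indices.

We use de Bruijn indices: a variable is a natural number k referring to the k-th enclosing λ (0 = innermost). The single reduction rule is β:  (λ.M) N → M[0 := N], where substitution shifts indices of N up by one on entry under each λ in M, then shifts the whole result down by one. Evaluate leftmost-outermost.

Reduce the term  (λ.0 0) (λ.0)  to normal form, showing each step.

  start: (λ.0 0) (λ.0)
  step 1: (λ.0) (λ.0)
  step 2: λ.0

Answer: normal form = λ.0  (in 2 steps)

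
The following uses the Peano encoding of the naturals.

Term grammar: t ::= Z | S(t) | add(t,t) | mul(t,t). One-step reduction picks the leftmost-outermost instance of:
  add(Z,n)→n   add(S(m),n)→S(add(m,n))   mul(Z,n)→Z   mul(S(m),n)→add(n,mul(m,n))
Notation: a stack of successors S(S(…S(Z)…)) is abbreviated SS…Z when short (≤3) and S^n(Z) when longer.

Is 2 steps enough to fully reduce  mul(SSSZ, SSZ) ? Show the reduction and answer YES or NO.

Answer: NO — after 2 steps the term is S(add(SZ, mul(SSZ, SSZ))), not yet normal

Derivation:
  start: mul(SSSZ, SSZ)
  →1  add(SSZ, mul(SSZ, SSZ))
  →2  S(add(SZ, mul(SSZ, SSZ)))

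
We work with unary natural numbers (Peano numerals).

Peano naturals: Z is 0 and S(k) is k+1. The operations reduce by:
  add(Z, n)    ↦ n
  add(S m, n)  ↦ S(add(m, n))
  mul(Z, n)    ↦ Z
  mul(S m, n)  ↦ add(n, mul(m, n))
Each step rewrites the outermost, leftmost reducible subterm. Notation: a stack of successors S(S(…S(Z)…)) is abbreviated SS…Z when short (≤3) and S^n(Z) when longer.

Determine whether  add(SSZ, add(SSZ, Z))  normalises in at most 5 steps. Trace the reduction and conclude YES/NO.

Answer: NO — after 5 steps the term is S(S(S(S(add(Z, Z))))), not yet normal

Derivation:
  start: add(SSZ, add(SSZ, Z))
  step 1: S(add(SZ, add(SSZ, Z)))
  step 2: S(S(add(Z, add(SSZ, Z))))
  step 3: S(S(add(SSZ, Z)))
  step 4: S(S(S(add(SZ, Z))))
  step 5: S(S(S(S(add(Z, Z)))))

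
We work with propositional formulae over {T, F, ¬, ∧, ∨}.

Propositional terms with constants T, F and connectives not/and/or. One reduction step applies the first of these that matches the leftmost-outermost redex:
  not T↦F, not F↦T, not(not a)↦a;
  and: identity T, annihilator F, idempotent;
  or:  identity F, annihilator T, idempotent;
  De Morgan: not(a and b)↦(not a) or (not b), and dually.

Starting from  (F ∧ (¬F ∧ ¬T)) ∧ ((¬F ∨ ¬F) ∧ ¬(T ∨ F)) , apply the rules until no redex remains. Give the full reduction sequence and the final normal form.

Answer: normal form = F  (in 2 steps)

Working:
  start: (F ∧ (¬F ∧ ¬T)) ∧ ((¬F ∨ ¬F) ∧ ¬(T ∨ F))
  [1] F ∧ ((¬F ∨ ¬F) ∧ ¬(T ∨ F))
  [2] F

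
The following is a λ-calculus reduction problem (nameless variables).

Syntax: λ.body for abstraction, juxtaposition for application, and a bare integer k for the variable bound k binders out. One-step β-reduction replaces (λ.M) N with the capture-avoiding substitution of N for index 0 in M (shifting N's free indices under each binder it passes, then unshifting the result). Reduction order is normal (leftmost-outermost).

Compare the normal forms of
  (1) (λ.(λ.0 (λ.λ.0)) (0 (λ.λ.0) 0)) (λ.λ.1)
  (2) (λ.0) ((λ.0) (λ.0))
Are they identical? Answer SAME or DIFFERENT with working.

Term A:
  start: (λ.(λ.0 (λ.λ.0)) (0 (λ.λ.0) 0)) (λ.λ.1)
  →1  (λ.0 (λ.λ.0)) ((λ.λ.1) (λ.λ.0) (λ.λ.1))
  →2  (λ.λ.1) (λ.λ.0) (λ.λ.1) (λ.λ.0)
  →3  (λ.λ.λ.0) (λ.λ.1) (λ.λ.0)
  →4  (λ.λ.0) (λ.λ.0)
  →5  λ.0

Term B:
  start: (λ.0) ((λ.0) (λ.0))
  →1  (λ.0) (λ.0)
  →2  λ.0

Answer: SAME — A ⇓ λ.0, B ⇓ λ.0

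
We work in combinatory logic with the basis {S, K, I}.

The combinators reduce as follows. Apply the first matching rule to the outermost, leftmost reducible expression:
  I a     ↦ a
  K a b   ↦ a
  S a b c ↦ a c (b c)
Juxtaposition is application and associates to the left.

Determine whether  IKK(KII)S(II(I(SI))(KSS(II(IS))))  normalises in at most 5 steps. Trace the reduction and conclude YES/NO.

  start: IKK(KII)S(II(I(SI))(KSS(II(IS))))
  step 1: KK(KII)S(II(I(SI))(KSS(II(IS))))
  step 2: KS(II(I(SI))(KSS(II(IS))))
  step 3: S

Answer: YES — reaches normal form S in 3 ≤ 5 steps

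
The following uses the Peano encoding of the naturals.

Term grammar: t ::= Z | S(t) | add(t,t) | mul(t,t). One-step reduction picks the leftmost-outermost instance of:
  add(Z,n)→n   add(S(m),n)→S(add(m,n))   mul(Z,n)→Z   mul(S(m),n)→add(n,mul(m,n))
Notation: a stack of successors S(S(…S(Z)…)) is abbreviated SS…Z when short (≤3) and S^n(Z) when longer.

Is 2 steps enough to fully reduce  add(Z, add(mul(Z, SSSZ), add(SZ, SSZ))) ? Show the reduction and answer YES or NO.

  start: add(Z, add(mul(Z, SSSZ), add(SZ, SSZ)))
  [1] add(mul(Z, SSSZ), add(SZ, SSZ))
  [2] add(Z, add(SZ, SSZ))

Answer: NO — after 2 steps the term is add(Z, add(SZ, SSZ)), not yet normal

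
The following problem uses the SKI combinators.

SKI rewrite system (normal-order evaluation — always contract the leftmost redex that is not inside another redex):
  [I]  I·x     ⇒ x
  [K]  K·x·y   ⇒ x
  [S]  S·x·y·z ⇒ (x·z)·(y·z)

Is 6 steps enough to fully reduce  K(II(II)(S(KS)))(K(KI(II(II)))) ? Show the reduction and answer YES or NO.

  start: K(II(II)(S(KS)))(K(KI(II(II))))
  →1  II(II)(S(KS))
  →2  I(II)(S(KS))
  →3  II(S(KS))
  →4  I(S(KS))
  →5  S(KS)

Answer: YES — reaches normal form S(KS) in 5 ≤ 6 steps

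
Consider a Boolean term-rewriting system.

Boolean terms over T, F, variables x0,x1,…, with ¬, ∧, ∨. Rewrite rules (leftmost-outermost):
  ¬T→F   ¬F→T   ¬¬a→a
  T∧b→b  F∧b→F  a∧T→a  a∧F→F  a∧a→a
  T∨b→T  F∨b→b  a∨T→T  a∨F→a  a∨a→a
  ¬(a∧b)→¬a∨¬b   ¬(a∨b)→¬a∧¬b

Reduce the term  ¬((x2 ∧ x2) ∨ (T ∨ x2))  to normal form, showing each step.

Answer: normal form = F  (in 7 steps)

Derivation:
  start: ¬((x2 ∧ x2) ∨ (T ∨ x2))
  →1  ¬(x2 ∧ x2) ∧ ¬(T ∨ x2)
  →2  (¬x2 ∨ ¬x2) ∧ ¬(T ∨ x2)
  →3  ¬x2 ∧ ¬(T ∨ x2)
  →4  ¬x2 ∧ (¬T ∧ ¬x2)
  →5  ¬x2 ∧ (F ∧ ¬x2)
  →6  ¬x2 ∧ F
  →7  F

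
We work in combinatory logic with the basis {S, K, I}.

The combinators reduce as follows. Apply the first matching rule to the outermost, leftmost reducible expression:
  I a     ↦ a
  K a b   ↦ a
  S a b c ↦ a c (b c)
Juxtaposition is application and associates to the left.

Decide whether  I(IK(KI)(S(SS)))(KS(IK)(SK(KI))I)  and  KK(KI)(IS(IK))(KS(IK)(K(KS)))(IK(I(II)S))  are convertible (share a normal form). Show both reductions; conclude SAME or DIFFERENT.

Term A:
  start: I(IK(KI)(S(SS)))(KS(IK)(SK(KI))I)
  →1  IK(KI)(S(SS))(KS(IK)(SK(KI))I)
  →2  K(KI)(S(SS))(KS(IK)(SK(KI))I)
  →3  KI(KS(IK)(SK(KI))I)
  →4  I

Term B:
  start: KK(KI)(IS(IK))(KS(IK)(K(KS)))(IK(I(II)S))
  →1  K(IS(IK))(KS(IK)(K(KS)))(IK(I(II)S))
  →2  IS(IK)(IK(I(II)S))
  →3  S(IK)(IK(I(II)S))
  →4  SK(IK(I(II)S))
  →5  SK(K(I(II)S))
  →6  SK(K(IIS))
  →7  SK(K(IS))
  →8  SK(KS)

Answer: DIFFERENT — A ⇓ I, B ⇓ SK(KS)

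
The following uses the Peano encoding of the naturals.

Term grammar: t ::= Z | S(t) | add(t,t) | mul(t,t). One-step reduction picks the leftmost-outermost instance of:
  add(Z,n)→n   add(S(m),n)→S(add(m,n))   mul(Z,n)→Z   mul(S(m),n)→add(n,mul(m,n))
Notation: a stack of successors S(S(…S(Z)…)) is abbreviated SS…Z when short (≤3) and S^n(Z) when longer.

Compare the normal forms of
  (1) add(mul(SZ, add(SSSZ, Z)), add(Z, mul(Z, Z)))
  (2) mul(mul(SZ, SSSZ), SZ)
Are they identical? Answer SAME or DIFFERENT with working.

Answer: SAME — A ⇓ SSSZ, B ⇓ SSSZ

Derivation:
Term A:
  start: add(mul(SZ, add(SSSZ, Z)), add(Z, mul(Z, Z)))
  step 1: add(add(add(SSSZ, Z), mul(Z, add(SSSZ, Z))), add(Z, mul(Z, Z)))
  step 2: add(add(S(add(SSZ, Z)), mul(Z, add(SSSZ, Z))), add(Z, mul(Z, Z)))
  step 3: add(S(add(add(SSZ, Z), mul(Z, add(SSSZ, Z)))), add(Z, mul(Z, Z)))
  step 4: S(add(add(add(SSZ, Z), mul(Z, add(SSSZ, Z))), add(Z, mul(Z, Z))))
  step 5: S(add(add(S(add(SZ, Z)), mul(Z, add(SSSZ, Z))), add(Z, mul(Z, Z))))
  step 6: S(add(S(add(add(SZ, Z), mul(Z, add(SSSZ, Z)))), add(Z, mul(Z, Z))))
  step 7: S(S(add(add(add(SZ, Z), mul(Z, add(SSSZ, Z))), add(Z, mul(Z, Z)))))
  step 8: S(S(add(add(S(add(Z, Z)), mul(Z, add(SSSZ, Z))), add(Z, mul(Z, Z)))))
  step 9: S(S(add(S(add(add(Z, Z), mul(Z, add(SSSZ, Z)))), add(Z, mul(Z, Z)))))
  step 10: S(S(S(add(add(add(Z, Z), mul(Z, add(SSSZ, Z))), add(Z, mul(Z, Z))))))
  step 11: S(S(S(add(add(Z, mul(Z, add(SSSZ, Z))), add(Z, mul(Z, Z))))))
  step 12: S(S(S(add(mul(Z, add(SSSZ, Z)), add(Z, mul(Z, Z))))))
  step 13: S(S(S(add(Z, add(Z, mul(Z, Z))))))
  step 14: S(S(S(add(Z, mul(Z, Z)))))
  step 15: S(S(S(mul(Z, Z))))
  step 16: SSSZ

Term B:
  start: mul(mul(SZ, SSSZ), SZ)
  step 1: mul(add(SSSZ, mul(Z, SSSZ)), SZ)
  step 2: mul(S(add(SSZ, mul(Z, SSSZ))), SZ)
  step 3: add(SZ, mul(add(SSZ, mul(Z, SSSZ)), SZ))
  step 4: S(add(Z, mul(add(SSZ, mul(Z, SSSZ)), SZ)))
  step 5: S(mul(add(SSZ, mul(Z, SSSZ)), SZ))
  step 6: S(mul(S(add(SZ, mul(Z, SSSZ))), SZ))
  step 7: S(add(SZ, mul(add(SZ, mul(Z, SSSZ)), SZ)))
  step 8: S(S(add(Z, mul(add(SZ, mul(Z, SSSZ)), SZ))))
  step 9: S(S(mul(add(SZ, mul(Z, SSSZ)), SZ)))
  step 10: S(S(mul(S(add(Z, mul(Z, SSSZ))), SZ)))
  step 11: S(S(add(SZ, mul(add(Z, mul(Z, SSSZ)), SZ))))
  step 12: S(S(S(add(Z, mul(add(Z, mul(Z, SSSZ)), SZ)))))
  step 13: S(S(S(mul(add(Z, mul(Z, SSSZ)), SZ))))
  step 14: S(S(S(mul(mul(Z, SSSZ), SZ))))
  step 15: S(S(S(mul(Z, SZ))))
  step 16: SSSZ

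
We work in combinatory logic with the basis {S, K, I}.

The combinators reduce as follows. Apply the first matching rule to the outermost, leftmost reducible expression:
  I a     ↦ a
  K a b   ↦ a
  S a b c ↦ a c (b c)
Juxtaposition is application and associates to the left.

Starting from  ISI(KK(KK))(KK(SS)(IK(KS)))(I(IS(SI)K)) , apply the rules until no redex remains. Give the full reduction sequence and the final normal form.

  start: ISI(KK(KK))(KK(SS)(IK(KS)))(I(IS(SI)K))
  [1] SI(KK(KK))(KK(SS)(IK(KS)))(I(IS(SI)K))
  [2] I(KK(SS)(IK(KS)))(KK(KK)(KK(SS)(IK(KS))))(I(IS(SI)K))
  [3] KK(SS)(IK(KS))(KK(KK)(KK(SS)(IK(KS))))(I(IS(SI)K))
  [4] K(IK(KS))(KK(KK)(KK(SS)(IK(KS))))(I(IS(SI)K))
  [5] IK(KS)(I(IS(SI)K))
  [6] K(KS)(I(IS(SI)K))
  [7] KS

Answer: normal form = KS  (in 7 steps)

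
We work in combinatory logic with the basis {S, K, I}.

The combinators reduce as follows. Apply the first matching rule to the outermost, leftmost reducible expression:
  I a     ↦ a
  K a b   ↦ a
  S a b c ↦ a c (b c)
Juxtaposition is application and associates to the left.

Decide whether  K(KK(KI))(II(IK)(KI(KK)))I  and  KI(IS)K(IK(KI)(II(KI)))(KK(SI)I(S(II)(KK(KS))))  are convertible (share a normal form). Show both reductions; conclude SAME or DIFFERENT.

Answer: SAME — A ⇓ KI, B ⇓ KI

Derivation:
Term A:
  start: K(KK(KI))(II(IK)(KI(KK)))I
  →1  KK(KI)I
  →2  KI

Term B:
  start: KI(IS)K(IK(KI)(II(KI)))(KK(SI)I(S(II)(KK(KS))))
  →1  IK(IK(KI)(II(KI)))(KK(SI)I(S(II)(KK(KS))))
  →2  K(IK(KI)(II(KI)))(KK(SI)I(S(II)(KK(KS))))
  →3  IK(KI)(II(KI))
  →4  K(KI)(II(KI))
  →5  KI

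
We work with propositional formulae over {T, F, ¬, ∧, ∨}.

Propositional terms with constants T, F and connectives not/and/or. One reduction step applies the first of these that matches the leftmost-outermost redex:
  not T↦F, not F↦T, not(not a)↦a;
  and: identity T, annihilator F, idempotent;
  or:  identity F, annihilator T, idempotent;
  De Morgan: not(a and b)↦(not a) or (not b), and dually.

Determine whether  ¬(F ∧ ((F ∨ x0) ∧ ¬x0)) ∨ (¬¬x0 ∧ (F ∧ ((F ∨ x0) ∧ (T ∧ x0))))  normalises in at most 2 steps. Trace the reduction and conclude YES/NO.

  start: ¬(F ∧ ((F ∨ x0) ∧ ¬x0)) ∨ (¬¬x0 ∧ (F ∧ ((F ∨ x0) ∧ (T ∧ x0))))
  step 1: (¬F ∨ ¬((F ∨ x0) ∧ ¬x0)) ∨ (¬¬x0 ∧ (F ∧ ((F ∨ x0) ∧ (T ∧ x0))))
  step 2: (T ∨ ¬((F ∨ x0) ∧ ¬x0)) ∨ (¬¬x0 ∧ (F ∧ ((F ∨ x0) ∧ (T ∧ x0))))

Answer: NO — after 2 steps the term is (T ∨ ¬((F ∨ x0) ∧ ¬x0)) ∨ (¬¬x0 ∧ (F ∧ ((F ∨ x0) ∧ (T ∧ x0)))), not yet normal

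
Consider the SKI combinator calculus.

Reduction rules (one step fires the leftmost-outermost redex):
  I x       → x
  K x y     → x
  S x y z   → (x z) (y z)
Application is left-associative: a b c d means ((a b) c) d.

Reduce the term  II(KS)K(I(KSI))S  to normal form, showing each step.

  start: II(KS)K(I(KSI))S
  step 1: I(KS)K(I(KSI))S
  step 2: KSK(I(KSI))S
  step 3: S(I(KSI))S
  step 4: S(KSI)S
  step 5: SSS

Answer: normal form = SSS  (in 5 steps)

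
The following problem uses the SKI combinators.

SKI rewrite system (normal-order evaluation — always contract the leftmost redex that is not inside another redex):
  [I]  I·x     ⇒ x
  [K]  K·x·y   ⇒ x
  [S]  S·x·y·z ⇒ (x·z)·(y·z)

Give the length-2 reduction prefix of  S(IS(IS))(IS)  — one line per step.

  start: S(IS(IS))(IS)
  →1  S(S(IS))(IS)
  →2  S(SS)(IS)

Answer: after 2 steps: S(SS)(IS)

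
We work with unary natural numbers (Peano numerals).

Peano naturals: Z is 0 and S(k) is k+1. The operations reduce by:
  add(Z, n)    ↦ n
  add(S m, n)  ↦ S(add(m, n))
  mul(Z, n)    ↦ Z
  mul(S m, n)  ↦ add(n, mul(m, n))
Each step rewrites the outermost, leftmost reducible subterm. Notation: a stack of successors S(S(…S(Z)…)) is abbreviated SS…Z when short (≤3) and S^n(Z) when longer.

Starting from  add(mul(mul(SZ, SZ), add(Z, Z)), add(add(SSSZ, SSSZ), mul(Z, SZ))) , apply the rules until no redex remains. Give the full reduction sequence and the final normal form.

Answer: normal form = S^6(Z)  (in 21 steps)

Derivation:
  start: add(mul(mul(SZ, SZ), add(Z, Z)), add(add(SSSZ, SSSZ), mul(Z, SZ)))
  [1] add(mul(add(SZ, mul(Z, SZ)), add(Z, Z)), add(add(SSSZ, SSSZ), mul(Z, SZ)))
  [2] add(mul(S(add(Z, mul(Z, SZ))), add(Z, Z)), add(add(SSSZ, SSSZ), mul(Z, SZ)))
  [3] add(add(add(Z, Z), mul(add(Z, mul(Z, SZ)), add(Z, Z))), add(add(SSSZ, SSSZ), mul(Z, SZ)))
  [4] add(add(Z, mul(add(Z, mul(Z, SZ)), add(Z, Z))), add(add(SSSZ, SSSZ), mul(Z, SZ)))
  [5] add(mul(add(Z, mul(Z, SZ)), add(Z, Z)), add(add(SSSZ, SSSZ), mul(Z, SZ)))
  [6] add(mul(mul(Z, SZ), add(Z, Z)), add(add(SSSZ, SSSZ), mul(Z, SZ)))
  [7] add(mul(Z, add(Z, Z)), add(add(SSSZ, SSSZ), mul(Z, SZ)))
  [8] add(Z, add(add(SSSZ, SSSZ), mul(Z, SZ)))
  [9] add(add(SSSZ, SSSZ), mul(Z, SZ))
  [10] add(S(add(SSZ, SSSZ)), mul(Z, SZ))
  [11] S(add(add(SSZ, SSSZ), mul(Z, SZ)))
  [12] S(add(S(add(SZ, SSSZ)), mul(Z, SZ)))
  [13] S(S(add(add(SZ, SSSZ), mul(Z, SZ))))
  [14] S(S(add(S(add(Z, SSSZ)), mul(Z, SZ))))
  [15] S(S(S(add(add(Z, SSSZ), mul(Z, SZ)))))
  [16] S(S(S(add(SSSZ, mul(Z, SZ)))))
  [17] S(S(S(S(add(SSZ, mul(Z, SZ))))))
  [18] S(S(S(S(S(add(SZ, mul(Z, SZ)))))))
  [19] S(S(S(S(S(S(add(Z, mul(Z, SZ))))))))
  [20] S(S(S(S(S(S(mul(Z, SZ)))))))
  [21] S^6(Z)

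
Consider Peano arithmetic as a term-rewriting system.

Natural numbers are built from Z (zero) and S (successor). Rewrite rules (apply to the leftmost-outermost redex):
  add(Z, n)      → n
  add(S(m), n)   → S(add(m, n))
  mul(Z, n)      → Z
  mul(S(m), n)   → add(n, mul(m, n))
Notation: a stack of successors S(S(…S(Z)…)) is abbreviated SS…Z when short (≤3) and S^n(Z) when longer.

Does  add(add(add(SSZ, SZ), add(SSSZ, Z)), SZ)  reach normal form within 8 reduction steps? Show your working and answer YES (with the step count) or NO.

  start: add(add(add(SSZ, SZ), add(SSSZ, Z)), SZ)
  [1] add(add(S(add(SZ, SZ)), add(SSSZ, Z)), SZ)
  [2] add(S(add(add(SZ, SZ), add(SSSZ, Z))), SZ)
  [3] S(add(add(add(SZ, SZ), add(SSSZ, Z)), SZ))
  [4] S(add(add(S(add(Z, SZ)), add(SSSZ, Z)), SZ))
  [5] S(add(S(add(add(Z, SZ), add(SSSZ, Z))), SZ))
  [6] S(S(add(add(add(Z, SZ), add(SSSZ, Z)), SZ)))
  [7] S(S(add(add(SZ, add(SSSZ, Z)), SZ)))
  [8] S(S(add(S(add(Z, add(SSSZ, Z))), SZ)))

Answer: NO — after 8 steps the term is S(S(add(S(add(Z, add(SSSZ, Z))), SZ))), not yet normal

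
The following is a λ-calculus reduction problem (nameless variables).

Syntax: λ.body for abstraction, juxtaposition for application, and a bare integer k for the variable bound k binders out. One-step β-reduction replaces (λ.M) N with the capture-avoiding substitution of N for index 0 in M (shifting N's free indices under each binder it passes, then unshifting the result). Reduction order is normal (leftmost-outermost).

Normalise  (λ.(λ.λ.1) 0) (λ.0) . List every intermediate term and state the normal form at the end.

Answer: normal form = λ.λ.0  (in 2 steps)

Working:
  start: (λ.(λ.λ.1) 0) (λ.0)
  [1] (λ.λ.1) (λ.0)
  [2] λ.λ.0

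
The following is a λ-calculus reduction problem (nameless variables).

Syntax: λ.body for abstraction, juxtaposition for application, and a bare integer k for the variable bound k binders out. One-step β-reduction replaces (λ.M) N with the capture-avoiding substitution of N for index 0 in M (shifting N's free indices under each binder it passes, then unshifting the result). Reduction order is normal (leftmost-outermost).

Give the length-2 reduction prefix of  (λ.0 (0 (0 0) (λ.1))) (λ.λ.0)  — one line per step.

Answer: after 2 steps: λ.0

Working:
  start: (λ.0 (0 (0 0) (λ.1))) (λ.λ.0)
  →1  (λ.λ.0) ((λ.λ.0) ((λ.λ.0) (λ.λ.0)) (λ.λ.λ.0))
  →2  λ.0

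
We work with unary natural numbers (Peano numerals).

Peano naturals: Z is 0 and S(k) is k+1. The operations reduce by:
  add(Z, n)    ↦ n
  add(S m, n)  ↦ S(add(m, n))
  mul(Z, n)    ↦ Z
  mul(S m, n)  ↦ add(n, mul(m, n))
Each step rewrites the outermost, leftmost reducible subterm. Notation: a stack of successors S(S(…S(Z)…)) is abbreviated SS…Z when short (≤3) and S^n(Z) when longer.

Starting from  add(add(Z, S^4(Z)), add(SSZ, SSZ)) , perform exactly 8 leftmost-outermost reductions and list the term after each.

  start: add(add(Z, S^4(Z)), add(SSZ, SSZ))
  step 1: add(S^4(Z), add(SSZ, SSZ))
  step 2: S(add(SSSZ, add(SSZ, SSZ)))
  step 3: S(S(add(SSZ, add(SSZ, SSZ))))
  step 4: S(S(S(add(SZ, add(SSZ, SSZ)))))
  step 5: S(S(S(S(add(Z, add(SSZ, SSZ))))))
  step 6: S(S(S(S(add(SSZ, SSZ)))))
  step 7: S(S(S(S(S(add(SZ, SSZ))))))
  step 8: S(S(S(S(S(S(add(Z, SSZ)))))))

Answer: after 8 steps: S(S(S(S(S(S(add(Z, SSZ)))))))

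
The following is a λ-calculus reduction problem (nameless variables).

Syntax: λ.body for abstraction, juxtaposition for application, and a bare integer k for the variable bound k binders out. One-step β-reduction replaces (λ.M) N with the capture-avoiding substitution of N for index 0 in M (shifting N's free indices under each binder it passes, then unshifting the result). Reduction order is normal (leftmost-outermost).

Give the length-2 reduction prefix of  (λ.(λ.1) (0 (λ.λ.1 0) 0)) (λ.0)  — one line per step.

  start: (λ.(λ.1) (0 (λ.λ.1 0) 0)) (λ.0)
  →1  (λ.λ.0) ((λ.0) (λ.λ.1 0) (λ.0))
  →2  λ.0

Answer: after 2 steps: λ.0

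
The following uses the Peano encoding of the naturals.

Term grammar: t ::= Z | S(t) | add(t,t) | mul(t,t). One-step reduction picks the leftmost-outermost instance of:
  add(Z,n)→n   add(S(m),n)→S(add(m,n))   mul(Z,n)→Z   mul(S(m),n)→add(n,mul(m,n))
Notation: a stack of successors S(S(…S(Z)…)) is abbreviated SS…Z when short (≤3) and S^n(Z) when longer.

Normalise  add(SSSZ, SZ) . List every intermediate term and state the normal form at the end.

Answer: normal form = S^4(Z)  (in 4 steps)

Reduction:
  start: add(SSSZ, SZ)
  step 1: S(add(SSZ, SZ))
  step 2: S(S(add(SZ, SZ)))
  step 3: S(S(S(add(Z, SZ))))
  step 4: S^4(Z)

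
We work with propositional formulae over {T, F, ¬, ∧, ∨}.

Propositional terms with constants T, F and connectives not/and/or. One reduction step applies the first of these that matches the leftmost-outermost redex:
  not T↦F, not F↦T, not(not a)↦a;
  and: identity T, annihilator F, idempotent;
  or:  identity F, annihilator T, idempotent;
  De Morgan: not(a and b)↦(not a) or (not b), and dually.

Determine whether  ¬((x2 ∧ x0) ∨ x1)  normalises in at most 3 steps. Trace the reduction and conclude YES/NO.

Answer: YES — reaches normal form (¬x2 ∨ ¬x0) ∧ ¬x1 in 2 ≤ 3 steps

Working:
  start: ¬((x2 ∧ x0) ∨ x1)
  step 1: ¬(x2 ∧ x0) ∧ ¬x1
  step 2: (¬x2 ∨ ¬x0) ∧ ¬x1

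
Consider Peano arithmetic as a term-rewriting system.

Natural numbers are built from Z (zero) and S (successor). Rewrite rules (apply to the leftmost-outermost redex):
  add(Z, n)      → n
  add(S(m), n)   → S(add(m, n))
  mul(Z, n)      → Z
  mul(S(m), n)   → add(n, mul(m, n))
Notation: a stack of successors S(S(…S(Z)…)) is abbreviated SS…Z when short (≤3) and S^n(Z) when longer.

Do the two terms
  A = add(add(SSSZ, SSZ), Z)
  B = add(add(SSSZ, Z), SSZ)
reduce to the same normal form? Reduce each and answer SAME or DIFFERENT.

Answer: SAME — A ⇓ S^5(Z), B ⇓ S^5(Z)

Working:
Term A:
  start: add(add(SSSZ, SSZ), Z)
  [1] add(S(add(SSZ, SSZ)), Z)
  [2] S(add(add(SSZ, SSZ), Z))
  [3] S(add(S(add(SZ, SSZ)), Z))
  [4] S(S(add(add(SZ, SSZ), Z)))
  [5] S(S(add(S(add(Z, SSZ)), Z)))
  [6] S(S(S(add(add(Z, SSZ), Z))))
  [7] S(S(S(add(SSZ, Z))))
  [8] S(S(S(S(add(SZ, Z)))))
  [9] S(S(S(S(S(add(Z, Z))))))
  [10] S^5(Z)

Term B:
  start: add(add(SSSZ, Z), SSZ)
  [1] add(S(add(SSZ, Z)), SSZ)
  [2] S(add(add(SSZ, Z), SSZ))
  [3] S(add(S(add(SZ, Z)), SSZ))
  [4] S(S(add(add(SZ, Z), SSZ)))
  [5] S(S(add(S(add(Z, Z)), SSZ)))
  [6] S(S(S(add(add(Z, Z), SSZ))))
  [7] S(S(S(add(Z, SSZ))))
  [8] S^5(Z)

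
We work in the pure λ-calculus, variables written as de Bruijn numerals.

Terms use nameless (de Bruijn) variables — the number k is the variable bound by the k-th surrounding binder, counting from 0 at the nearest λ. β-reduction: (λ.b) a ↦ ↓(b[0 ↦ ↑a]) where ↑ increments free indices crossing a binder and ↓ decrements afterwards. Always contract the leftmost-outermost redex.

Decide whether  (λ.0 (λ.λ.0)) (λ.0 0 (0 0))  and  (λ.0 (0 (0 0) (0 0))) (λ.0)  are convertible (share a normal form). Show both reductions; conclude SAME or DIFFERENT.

Term A:
  start: (λ.0 (λ.λ.0)) (λ.0 0 (0 0))
  step 1: (λ.0 0 (0 0)) (λ.λ.0)
  step 2: (λ.λ.0) (λ.λ.0) ((λ.λ.0) (λ.λ.0))
  step 3: (λ.0) ((λ.λ.0) (λ.λ.0))
  step 4: (λ.λ.0) (λ.λ.0)
  step 5: λ.0

Term B:
  start: (λ.0 (0 (0 0) (0 0))) (λ.0)
  step 1: (λ.0) ((λ.0) ((λ.0) (λ.0)) ((λ.0) (λ.0)))
  step 2: (λ.0) ((λ.0) (λ.0)) ((λ.0) (λ.0))
  step 3: (λ.0) (λ.0) ((λ.0) (λ.0))
  step 4: (λ.0) ((λ.0) (λ.0))
  step 5: (λ.0) (λ.0)
  step 6: λ.0

Answer: SAME — A ⇓ λ.0, B ⇓ λ.0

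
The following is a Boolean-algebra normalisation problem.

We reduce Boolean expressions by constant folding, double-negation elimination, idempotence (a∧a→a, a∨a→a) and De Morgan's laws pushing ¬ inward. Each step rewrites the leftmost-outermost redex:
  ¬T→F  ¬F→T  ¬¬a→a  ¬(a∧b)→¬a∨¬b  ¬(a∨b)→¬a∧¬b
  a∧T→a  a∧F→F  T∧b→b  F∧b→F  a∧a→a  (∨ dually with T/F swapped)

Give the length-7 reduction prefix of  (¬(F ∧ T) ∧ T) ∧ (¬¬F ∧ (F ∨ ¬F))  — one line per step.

  start: (¬(F ∧ T) ∧ T) ∧ (¬¬F ∧ (F ∨ ¬F))
  [1] ¬(F ∧ T) ∧ (¬¬F ∧ (F ∨ ¬F))
  [2] (¬F ∨ ¬T) ∧ (¬¬F ∧ (F ∨ ¬F))
  [3] (T ∨ ¬T) ∧ (¬¬F ∧ (F ∨ ¬F))
  [4] T ∧ (¬¬F ∧ (F ∨ ¬F))
  [5] ¬¬F ∧ (F ∨ ¬F)
  [6] F ∧ (F ∨ ¬F)
  [7] F

Answer: after 7 steps: F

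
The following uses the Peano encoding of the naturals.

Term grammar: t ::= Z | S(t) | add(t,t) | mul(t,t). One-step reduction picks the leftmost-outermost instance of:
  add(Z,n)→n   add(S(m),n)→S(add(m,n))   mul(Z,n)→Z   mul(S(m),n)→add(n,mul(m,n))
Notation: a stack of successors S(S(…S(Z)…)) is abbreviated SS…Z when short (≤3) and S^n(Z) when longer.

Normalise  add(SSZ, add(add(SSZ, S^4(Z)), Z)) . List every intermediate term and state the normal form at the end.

  start: add(SSZ, add(add(SSZ, S^4(Z)), Z))
  →1  S(add(SZ, add(add(SSZ, S^4(Z)), Z)))
  →2  S(S(add(Z, add(add(SSZ, S^4(Z)), Z))))
  →3  S(S(add(add(SSZ, S^4(Z)), Z)))
  →4  S(S(add(S(add(SZ, S^4(Z))), Z)))
  →5  S(S(S(add(add(SZ, S^4(Z)), Z))))
  →6  S(S(S(add(S(add(Z, S^4(Z))), Z))))
  →7  S(S(S(S(add(add(Z, S^4(Z)), Z)))))
  →8  S(S(S(S(add(S^4(Z), Z)))))
  →9  S(S(S(S(S(add(SSSZ, Z))))))
  →10  S(S(S(S(S(S(add(SSZ, Z)))))))
  →11  S(S(S(S(S(S(S(add(SZ, Z))))))))
  →12  S(S(S(S(S(S(S(S(add(Z, Z)))))))))
  →13  S^8(Z)

Answer: normal form = S^8(Z)  (in 13 steps)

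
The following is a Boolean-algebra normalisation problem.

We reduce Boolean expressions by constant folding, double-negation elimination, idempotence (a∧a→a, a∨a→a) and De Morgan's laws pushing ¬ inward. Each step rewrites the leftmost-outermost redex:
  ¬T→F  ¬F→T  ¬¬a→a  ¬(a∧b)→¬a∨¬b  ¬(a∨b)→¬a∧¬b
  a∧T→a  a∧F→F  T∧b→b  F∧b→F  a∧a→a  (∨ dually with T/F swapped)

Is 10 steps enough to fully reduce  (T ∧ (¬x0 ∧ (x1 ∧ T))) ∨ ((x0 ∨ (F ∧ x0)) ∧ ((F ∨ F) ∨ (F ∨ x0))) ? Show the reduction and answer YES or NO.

Answer: YES — reaches normal form (¬x0 ∧ x1) ∨ x0 in 8 ≤ 10 steps

Reduction:
  start: (T ∧ (¬x0 ∧ (x1 ∧ T))) ∨ ((x0 ∨ (F ∧ x0)) ∧ ((F ∨ F) ∨ (F ∨ x0)))
  →1  (¬x0 ∧ (x1 ∧ T)) ∨ ((x0 ∨ (F ∧ x0)) ∧ ((F ∨ F) ∨ (F ∨ x0)))
  →2  (¬x0 ∧ x1) ∨ ((x0 ∨ (F ∧ x0)) ∧ ((F ∨ F) ∨ (F ∨ x0)))
  →3  (¬x0 ∧ x1) ∨ ((x0 ∨ F) ∧ ((F ∨ F) ∨ (F ∨ x0)))
  →4  (¬x0 ∧ x1) ∨ (x0 ∧ ((F ∨ F) ∨ (F ∨ x0)))
  →5  (¬x0 ∧ x1) ∨ (x0 ∧ (F ∨ (F ∨ x0)))
  →6  (¬x0 ∧ x1) ∨ (x0 ∧ (F ∨ x0))
  →7  (¬x0 ∧ x1) ∨ (x0 ∧ x0)
  →8  (¬x0 ∧ x1) ∨ x0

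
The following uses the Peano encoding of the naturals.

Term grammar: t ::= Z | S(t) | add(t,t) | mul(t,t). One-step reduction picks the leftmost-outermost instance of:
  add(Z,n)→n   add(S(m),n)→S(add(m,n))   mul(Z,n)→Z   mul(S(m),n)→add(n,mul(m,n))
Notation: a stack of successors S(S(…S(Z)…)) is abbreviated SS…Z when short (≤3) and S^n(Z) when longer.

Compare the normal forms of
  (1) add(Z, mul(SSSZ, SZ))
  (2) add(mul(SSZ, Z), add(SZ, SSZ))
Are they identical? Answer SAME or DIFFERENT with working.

Term A:
  start: add(Z, mul(SSSZ, SZ))
  [1] mul(SSSZ, SZ)
  [2] add(SZ, mul(SSZ, SZ))
  [3] S(add(Z, mul(SSZ, SZ)))
  [4] S(mul(SSZ, SZ))
  [5] S(add(SZ, mul(SZ, SZ)))
  [6] S(S(add(Z, mul(SZ, SZ))))
  [7] S(S(mul(SZ, SZ)))
  [8] S(S(add(SZ, mul(Z, SZ))))
  [9] S(S(S(add(Z, mul(Z, SZ)))))
  [10] S(S(S(mul(Z, SZ))))
  [11] SSSZ

Term B:
  start: add(mul(SSZ, Z), add(SZ, SSZ))
  [1] add(add(Z, mul(SZ, Z)), add(SZ, SSZ))
  [2] add(mul(SZ, Z), add(SZ, SSZ))
  [3] add(add(Z, mul(Z, Z)), add(SZ, SSZ))
  [4] add(mul(Z, Z), add(SZ, SSZ))
  [5] add(Z, add(SZ, SSZ))
  [6] add(SZ, SSZ)
  [7] S(add(Z, SSZ))
  [8] SSSZ

Answer: SAME — A ⇓ SSSZ, B ⇓ SSSZ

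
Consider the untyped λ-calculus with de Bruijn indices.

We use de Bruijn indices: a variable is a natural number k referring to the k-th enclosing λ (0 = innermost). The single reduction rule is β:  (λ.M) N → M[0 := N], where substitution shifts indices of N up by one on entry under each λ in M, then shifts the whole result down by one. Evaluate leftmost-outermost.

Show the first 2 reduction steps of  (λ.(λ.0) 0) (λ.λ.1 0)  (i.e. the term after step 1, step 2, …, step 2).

Answer: after 2 steps: λ.λ.1 0

Derivation:
  start: (λ.(λ.0) 0) (λ.λ.1 0)
  step 1: (λ.0) (λ.λ.1 0)
  step 2: λ.λ.1 0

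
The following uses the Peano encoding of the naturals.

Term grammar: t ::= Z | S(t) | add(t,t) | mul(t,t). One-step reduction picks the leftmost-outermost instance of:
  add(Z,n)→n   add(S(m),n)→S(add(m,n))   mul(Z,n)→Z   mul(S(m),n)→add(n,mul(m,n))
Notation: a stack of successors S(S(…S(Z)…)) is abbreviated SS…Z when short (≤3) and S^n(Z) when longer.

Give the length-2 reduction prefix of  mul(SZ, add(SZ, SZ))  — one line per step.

Answer: after 2 steps: add(S(add(Z, SZ)), mul(Z, add(SZ, SZ)))

Reduction:
  start: mul(SZ, add(SZ, SZ))
  step 1: add(add(SZ, SZ), mul(Z, add(SZ, SZ)))
  step 2: add(S(add(Z, SZ)), mul(Z, add(SZ, SZ)))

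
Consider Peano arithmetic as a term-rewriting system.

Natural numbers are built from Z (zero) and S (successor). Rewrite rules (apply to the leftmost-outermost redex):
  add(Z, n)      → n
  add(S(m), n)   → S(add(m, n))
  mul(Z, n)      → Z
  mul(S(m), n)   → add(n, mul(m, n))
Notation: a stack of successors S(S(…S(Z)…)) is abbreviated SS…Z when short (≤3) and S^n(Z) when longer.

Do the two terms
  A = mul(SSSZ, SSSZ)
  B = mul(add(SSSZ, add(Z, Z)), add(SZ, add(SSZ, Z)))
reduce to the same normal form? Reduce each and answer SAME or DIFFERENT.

Term A:
  start: mul(SSSZ, SSSZ)
  →1  add(SSSZ, mul(SSZ, SSSZ))
  →2  S(add(SSZ, mul(SSZ, SSSZ)))
  →3  S(S(add(SZ, mul(SSZ, SSSZ))))
  →4  S(S(S(add(Z, mul(SSZ, SSSZ)))))
  →5  S(S(S(mul(SSZ, SSSZ))))
  →6  S(S(S(add(SSSZ, mul(SZ, SSSZ)))))
  →7  S(S(S(S(add(SSZ, mul(SZ, SSSZ))))))
  →8  S(S(S(S(S(add(SZ, mul(SZ, SSSZ)))))))
  →9  S(S(S(S(S(S(add(Z, mul(SZ, SSSZ))))))))
  →10  S(S(S(S(S(S(mul(SZ, SSSZ)))))))
  →11  S(S(S(S(S(S(add(SSSZ, mul(Z, SSSZ))))))))
  →12  S(S(S(S(S(S(S(add(SSZ, mul(Z, SSSZ)))))))))
  →13  S(S(S(S(S(S(S(S(add(SZ, mul(Z, SSSZ))))))))))
  →14  S(S(S(S(S(S(S(S(S(add(Z, mul(Z, SSSZ)))))))))))
  →15  S(S(S(S(S(S(S(S(S(mul(Z, SSSZ))))))))))
  →16  S^9(Z)

Term B:
  start: mul(add(SSSZ, add(Z, Z)), add(SZ, add(SSZ, Z)))
  →1  mul(S(add(SSZ, add(Z, Z))), add(SZ, add(SSZ, Z)))
  →2  add(add(SZ, add(SSZ, Z)), mul(add(SSZ, add(Z, Z)), add(SZ, add(SSZ, Z))))
  →3  add(S(add(Z, add(SSZ, Z))), mul(add(SSZ, add(Z, Z)), add(SZ, add(SSZ, Z))))
  →4  S(add(add(Z, add(SSZ, Z)), mul(add(SSZ, add(Z, Z)), add(SZ, add(SSZ, Z)))))
  →5  S(add(add(SSZ, Z), mul(add(SSZ, add(Z, Z)), add(SZ, add(SSZ, Z)))))
  →6  S(add(S(add(SZ, Z)), mul(add(SSZ, add(Z, Z)), add(SZ, add(SSZ, Z)))))
  →7  S(S(add(add(SZ, Z), mul(add(SSZ, add(Z, Z)), add(SZ, add(SSZ, Z))))))
  →8  S(S(add(S(add(Z, Z)), mul(add(SSZ, add(Z, Z)), add(SZ, add(SSZ, Z))))))
  →9  S(S(S(add(add(Z, Z), mul(add(SSZ, add(Z, Z)), add(SZ, add(SSZ, Z)))))))
  →10  S(S(S(add(Z, mul(add(SSZ, add(Z, Z)), add(SZ, add(SSZ, Z)))))))
  →11  S(S(S(mul(add(SSZ, add(Z, Z)), add(SZ, add(SSZ, Z))))))
  →12  S(S(S(mul(S(add(SZ, add(Z, Z))), add(SZ, add(SSZ, Z))))))
  →13  S(S(S(add(add(SZ, add(SSZ, Z)), mul(add(SZ, add(Z, Z)), add(SZ, add(SSZ, Z)))))))
  →14  S(S(S(add(S(add(Z, add(SSZ, Z))), mul(add(SZ, add(Z, Z)), add(SZ, add(SSZ, Z)))))))
  →15  S(S(S(S(add(add(Z, add(SSZ, Z)), mul(add(SZ, add(Z, Z)), add(SZ, add(SSZ, Z))))))))
  →16  S(S(S(S(add(add(SSZ, Z), mul(add(SZ, add(Z, Z)), add(SZ, add(SSZ, Z))))))))
  →17  S(S(S(S(add(S(add(SZ, Z)), mul(add(SZ, add(Z, Z)), add(SZ, add(SSZ, Z))))))))
  →18  S(S(S(S(S(add(add(SZ, Z), mul(add(SZ, add(Z, Z)), add(SZ, add(SSZ, Z)))))))))
  →19  S(S(S(S(S(add(S(add(Z, Z)), mul(add(SZ, add(Z, Z)), add(SZ, add(SSZ, Z)))))))))
  →20  S(S(S(S(S(S(add(add(Z, Z), mul(add(SZ, add(Z, Z)), add(SZ, add(SSZ, Z))))))))))
  →21  S(S(S(S(S(S(add(Z, mul(add(SZ, add(Z, Z)), add(SZ, add(SSZ, Z))))))))))
  →22  S(S(S(S(S(S(mul(add(SZ, add(Z, Z)), add(SZ, add(SSZ, Z)))))))))
  →23  S(S(S(S(S(S(mul(S(add(Z, add(Z, Z))), add(SZ, add(SSZ, Z)))))))))
  →24  S(S(S(S(S(S(add(add(SZ, add(SSZ, Z)), mul(add(Z, add(Z, Z)), add(SZ, add(SSZ, Z))))))))))
  →25  S(S(S(S(S(S(add(S(add(Z, add(SSZ, Z))), mul(add(Z, add(Z, Z)), add(SZ, add(SSZ, Z))))))))))
  →26  S(S(S(S(S(S(S(add(add(Z, add(SSZ, Z)), mul(add(Z, add(Z, Z)), add(SZ, add(SSZ, Z)))))))))))
  →27  S(S(S(S(S(S(S(add(add(SSZ, Z), mul(add(Z, add(Z, Z)), add(SZ, add(SSZ, Z)))))))))))
  →28  S(S(S(S(S(S(S(add(S(add(SZ, Z)), mul(add(Z, add(Z, Z)), add(SZ, add(SSZ, Z)))))))))))
  →29  S(S(S(S(S(S(S(S(add(add(SZ, Z), mul(add(Z, add(Z, Z)), add(SZ, add(SSZ, Z))))))))))))
  →30  S(S(S(S(S(S(S(S(add(S(add(Z, Z)), mul(add(Z, add(Z, Z)), add(SZ, add(SSZ, Z))))))))))))
  →31  S(S(S(S(S(S(S(S(S(add(add(Z, Z), mul(add(Z, add(Z, Z)), add(SZ, add(SSZ, Z)))))))))))))
  →32  S(S(S(S(S(S(S(S(S(add(Z, mul(add(Z, add(Z, Z)), add(SZ, add(SSZ, Z)))))))))))))
  →33  S(S(S(S(S(S(S(S(S(mul(add(Z, add(Z, Z)), add(SZ, add(SSZ, Z))))))))))))
  →34  S(S(S(S(S(S(S(S(S(mul(add(Z, Z), add(SZ, add(SSZ, Z))))))))))))
  →35  S(S(S(S(S(S(S(S(S(mul(Z, add(SZ, add(SSZ, Z))))))))))))
  →36  S^9(Z)

Answer: SAME — A ⇓ S^9(Z), B ⇓ S^9(Z)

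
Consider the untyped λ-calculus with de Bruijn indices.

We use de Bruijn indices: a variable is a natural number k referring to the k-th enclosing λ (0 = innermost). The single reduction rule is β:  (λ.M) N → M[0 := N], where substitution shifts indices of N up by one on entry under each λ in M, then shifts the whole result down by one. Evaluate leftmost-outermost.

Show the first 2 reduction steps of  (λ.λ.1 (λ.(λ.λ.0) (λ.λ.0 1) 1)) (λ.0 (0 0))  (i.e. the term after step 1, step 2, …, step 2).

Answer: after 2 steps: λ.(λ.(λ.λ.0) (λ.λ.0 1) 1) ((λ.(λ.λ.0) (λ.λ.0 1) 1) (λ.(λ.λ.0) (λ.λ.0 1) 1))

Reduction:
  start: (λ.λ.1 (λ.(λ.λ.0) (λ.λ.0 1) 1)) (λ.0 (0 0))
  [1] λ.(λ.0 (0 0)) (λ.(λ.λ.0) (λ.λ.0 1) 1)
  [2] λ.(λ.(λ.λ.0) (λ.λ.0 1) 1) ((λ.(λ.λ.0) (λ.λ.0 1) 1) (λ.(λ.λ.0) (λ.λ.0 1) 1))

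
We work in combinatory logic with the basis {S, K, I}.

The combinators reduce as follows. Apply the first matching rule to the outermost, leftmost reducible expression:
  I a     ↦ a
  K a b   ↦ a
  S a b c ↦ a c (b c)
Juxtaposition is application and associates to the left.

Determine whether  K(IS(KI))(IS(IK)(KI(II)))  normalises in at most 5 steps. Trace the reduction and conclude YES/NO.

  start: K(IS(KI))(IS(IK)(KI(II)))
  [1] IS(KI)
  [2] S(KI)

Answer: YES — reaches normal form S(KI) in 2 ≤ 5 steps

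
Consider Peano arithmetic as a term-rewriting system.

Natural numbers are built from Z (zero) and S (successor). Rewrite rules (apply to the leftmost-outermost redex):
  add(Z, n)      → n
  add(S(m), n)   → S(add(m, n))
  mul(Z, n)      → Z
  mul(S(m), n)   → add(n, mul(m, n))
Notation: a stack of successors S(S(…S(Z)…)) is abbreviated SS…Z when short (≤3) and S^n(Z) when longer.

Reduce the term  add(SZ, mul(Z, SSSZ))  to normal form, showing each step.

Answer: normal form = SZ  (in 3 steps)

Working:
  start: add(SZ, mul(Z, SSSZ))
  →1  S(add(Z, mul(Z, SSSZ)))
  →2  S(mul(Z, SSSZ))
  →3  SZ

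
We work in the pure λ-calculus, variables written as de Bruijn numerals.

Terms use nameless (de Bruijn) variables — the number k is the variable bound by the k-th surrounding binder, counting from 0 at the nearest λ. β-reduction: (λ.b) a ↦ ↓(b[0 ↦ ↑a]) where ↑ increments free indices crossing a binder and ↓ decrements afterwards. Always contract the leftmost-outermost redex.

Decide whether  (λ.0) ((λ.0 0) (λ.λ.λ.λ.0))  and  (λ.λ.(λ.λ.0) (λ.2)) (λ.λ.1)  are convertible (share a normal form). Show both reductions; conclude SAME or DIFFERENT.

Term A:
  start: (λ.0) ((λ.0 0) (λ.λ.λ.λ.0))
  step 1: (λ.0 0) (λ.λ.λ.λ.0)
  step 2: (λ.λ.λ.λ.0) (λ.λ.λ.λ.0)
  step 3: λ.λ.λ.0

Term B:
  start: (λ.λ.(λ.λ.0) (λ.2)) (λ.λ.1)
  step 1: λ.(λ.λ.0) (λ.λ.λ.1)
  step 2: λ.λ.0

Answer: DIFFERENT — A ⇓ λ.λ.λ.0, B ⇓ λ.λ.0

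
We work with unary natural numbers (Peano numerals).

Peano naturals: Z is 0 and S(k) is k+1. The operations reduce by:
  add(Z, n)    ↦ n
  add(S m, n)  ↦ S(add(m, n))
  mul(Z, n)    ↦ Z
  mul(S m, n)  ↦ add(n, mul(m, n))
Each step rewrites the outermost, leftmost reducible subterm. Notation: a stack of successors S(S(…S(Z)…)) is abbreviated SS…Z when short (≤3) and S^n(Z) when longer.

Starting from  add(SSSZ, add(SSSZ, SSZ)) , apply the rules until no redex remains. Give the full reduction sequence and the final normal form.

  start: add(SSSZ, add(SSSZ, SSZ))
  [1] S(add(SSZ, add(SSSZ, SSZ)))
  [2] S(S(add(SZ, add(SSSZ, SSZ))))
  [3] S(S(S(add(Z, add(SSSZ, SSZ)))))
  [4] S(S(S(add(SSSZ, SSZ))))
  [5] S(S(S(S(add(SSZ, SSZ)))))
  [6] S(S(S(S(S(add(SZ, SSZ))))))
  [7] S(S(S(S(S(S(add(Z, SSZ)))))))
  [8] S^8(Z)

Answer: normal form = S^8(Z)  (in 8 steps)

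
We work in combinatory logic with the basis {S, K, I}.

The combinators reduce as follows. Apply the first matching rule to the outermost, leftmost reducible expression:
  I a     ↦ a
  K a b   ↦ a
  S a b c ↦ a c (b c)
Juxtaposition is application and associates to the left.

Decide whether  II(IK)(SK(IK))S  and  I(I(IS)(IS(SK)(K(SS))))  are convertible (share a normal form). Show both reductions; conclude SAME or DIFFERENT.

Term A:
  start: II(IK)(SK(IK))S
  [1] I(IK)(SK(IK))S
  [2] IK(SK(IK))S
  [3] K(SK(IK))S
  [4] SK(IK)
  [5] SKK

Term B:
  start: I(I(IS)(IS(SK)(K(SS))))
  [1] I(IS)(IS(SK)(K(SS)))
  [2] IS(IS(SK)(K(SS)))
  [3] S(IS(SK)(K(SS)))
  [4] S(S(SK)(K(SS)))

Answer: DIFFERENT — A ⇓ SKK, B ⇓ S(S(SK)(K(SS)))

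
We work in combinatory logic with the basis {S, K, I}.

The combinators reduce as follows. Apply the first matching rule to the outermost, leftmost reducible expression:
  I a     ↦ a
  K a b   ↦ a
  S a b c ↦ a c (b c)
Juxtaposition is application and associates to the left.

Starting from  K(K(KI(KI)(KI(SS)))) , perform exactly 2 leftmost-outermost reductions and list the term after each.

Answer: after 2 steps: K(K(KI(SS)))

Reduction:
  start: K(K(KI(KI)(KI(SS))))
  step 1: K(K(I(KI(SS))))
  step 2: K(K(KI(SS)))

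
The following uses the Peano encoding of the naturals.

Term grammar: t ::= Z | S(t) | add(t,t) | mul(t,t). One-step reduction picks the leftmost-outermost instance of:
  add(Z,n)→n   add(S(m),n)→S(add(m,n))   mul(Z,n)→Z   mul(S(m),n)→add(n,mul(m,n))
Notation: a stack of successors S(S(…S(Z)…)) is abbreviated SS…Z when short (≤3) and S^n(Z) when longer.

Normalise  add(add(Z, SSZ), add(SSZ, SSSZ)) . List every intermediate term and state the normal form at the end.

Answer: normal form = S^7(Z)  (in 7 steps)

Derivation:
  start: add(add(Z, SSZ), add(SSZ, SSSZ))
  [1] add(SSZ, add(SSZ, SSSZ))
  [2] S(add(SZ, add(SSZ, SSSZ)))
  [3] S(S(add(Z, add(SSZ, SSSZ))))
  [4] S(S(add(SSZ, SSSZ)))
  [5] S(S(S(add(SZ, SSSZ))))
  [6] S(S(S(S(add(Z, SSSZ)))))
  [7] S^7(Z)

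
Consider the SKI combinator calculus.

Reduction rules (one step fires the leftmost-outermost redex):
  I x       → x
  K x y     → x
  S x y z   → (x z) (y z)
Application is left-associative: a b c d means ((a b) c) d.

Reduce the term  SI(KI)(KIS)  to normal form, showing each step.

Answer: normal form = I  (in 5 steps)

Derivation:
  start: SI(KI)(KIS)
  →1  I(KIS)(KI(KIS))
  →2  KIS(KI(KIS))
  →3  I(KI(KIS))
  →4  KI(KIS)
  →5  I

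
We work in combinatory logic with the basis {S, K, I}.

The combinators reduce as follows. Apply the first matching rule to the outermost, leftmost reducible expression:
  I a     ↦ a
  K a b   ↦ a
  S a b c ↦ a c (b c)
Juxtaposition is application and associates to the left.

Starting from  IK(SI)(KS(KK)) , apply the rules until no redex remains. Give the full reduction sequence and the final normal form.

  start: IK(SI)(KS(KK))
  →1  K(SI)(KS(KK))
  →2  SI

Answer: normal form = SI  (in 2 steps)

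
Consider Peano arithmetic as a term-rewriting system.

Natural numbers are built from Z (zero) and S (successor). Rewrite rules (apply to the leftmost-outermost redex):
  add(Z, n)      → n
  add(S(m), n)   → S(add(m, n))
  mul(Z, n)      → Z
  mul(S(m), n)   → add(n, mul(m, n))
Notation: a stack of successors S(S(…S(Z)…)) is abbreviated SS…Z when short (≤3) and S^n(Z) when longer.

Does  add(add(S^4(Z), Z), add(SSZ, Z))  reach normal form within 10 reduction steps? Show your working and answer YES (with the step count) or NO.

Answer: NO — after 10 steps the term is S(S(S(S(add(SSZ, Z))))), not yet normal

Derivation:
  start: add(add(S^4(Z), Z), add(SSZ, Z))
  →1  add(S(add(SSSZ, Z)), add(SSZ, Z))
  →2  S(add(add(SSSZ, Z), add(SSZ, Z)))
  →3  S(add(S(add(SSZ, Z)), add(SSZ, Z)))
  →4  S(S(add(add(SSZ, Z), add(SSZ, Z))))
  →5  S(S(add(S(add(SZ, Z)), add(SSZ, Z))))
  →6  S(S(S(add(add(SZ, Z), add(SSZ, Z)))))
  →7  S(S(S(add(S(add(Z, Z)), add(SSZ, Z)))))
  →8  S(S(S(S(add(add(Z, Z), add(SSZ, Z))))))
  →9  S(S(S(S(add(Z, add(SSZ, Z))))))
  →10  S(S(S(S(add(SSZ, Z)))))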